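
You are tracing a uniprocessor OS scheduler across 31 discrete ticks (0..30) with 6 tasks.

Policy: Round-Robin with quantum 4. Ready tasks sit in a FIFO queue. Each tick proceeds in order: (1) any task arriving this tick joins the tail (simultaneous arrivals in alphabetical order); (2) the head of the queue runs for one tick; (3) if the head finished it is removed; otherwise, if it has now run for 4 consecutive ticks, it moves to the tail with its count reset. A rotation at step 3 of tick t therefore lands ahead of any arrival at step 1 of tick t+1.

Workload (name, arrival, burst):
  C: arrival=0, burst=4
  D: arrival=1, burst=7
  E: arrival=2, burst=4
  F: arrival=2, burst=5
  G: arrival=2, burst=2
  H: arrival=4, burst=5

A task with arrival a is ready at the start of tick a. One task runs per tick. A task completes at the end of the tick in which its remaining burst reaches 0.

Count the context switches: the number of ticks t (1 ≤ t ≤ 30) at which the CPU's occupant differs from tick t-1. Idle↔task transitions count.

context switches = 9

t=0: queue=[C] q_used=0 → run C
t=1: queue=[C,D] q_used=1 → run C
t=2: queue=[C,D,E,F,G] q_used=2 → run C
t=3: queue=[C,D,E,F,G] q_used=3 → run C
t=4: queue=[D,E,F,G,H] q_used=0 → run D
t=5: queue=[D,E,F,G,H] q_used=1 → run D
t=6: queue=[D,E,F,G,H] q_used=2 → run D
t=7: queue=[D,E,F,G,H] q_used=3 → run D
t=8: queue=[E,F,G,H,D] q_used=0 → run E
t=9: queue=[E,F,G,H,D] q_used=1 → run E
t=10: queue=[E,F,G,H,D] q_used=2 → run E
t=11: queue=[E,F,G,H,D] q_used=3 → run E
t=12: queue=[F,G,H,D] q_used=0 → run F
t=13: queue=[F,G,H,D] q_used=1 → run F
t=14: queue=[F,G,H,D] q_used=2 → run F
t=15: queue=[F,G,H,D] q_used=3 → run F
t=16: queue=[G,H,D,F] q_used=0 → run G
t=17: queue=[G,H,D,F] q_used=1 → run G
t=18: queue=[H,D,F] q_used=0 → run H
t=19: queue=[H,D,F] q_used=1 → run H
t=20: queue=[H,D,F] q_used=2 → run H
t=21: queue=[H,D,F] q_used=3 → run H
t=22: queue=[D,F,H] q_used=0 → run D
t=23: queue=[D,F,H] q_used=1 → run D
t=24: queue=[D,F,H] q_used=2 → run D
t=25: queue=[F,H] q_used=0 → run F
t=26: queue=[H] q_used=0 → run H
t=27: (idle)
t=28: (idle)
t=29: (idle)
t=30: (idle)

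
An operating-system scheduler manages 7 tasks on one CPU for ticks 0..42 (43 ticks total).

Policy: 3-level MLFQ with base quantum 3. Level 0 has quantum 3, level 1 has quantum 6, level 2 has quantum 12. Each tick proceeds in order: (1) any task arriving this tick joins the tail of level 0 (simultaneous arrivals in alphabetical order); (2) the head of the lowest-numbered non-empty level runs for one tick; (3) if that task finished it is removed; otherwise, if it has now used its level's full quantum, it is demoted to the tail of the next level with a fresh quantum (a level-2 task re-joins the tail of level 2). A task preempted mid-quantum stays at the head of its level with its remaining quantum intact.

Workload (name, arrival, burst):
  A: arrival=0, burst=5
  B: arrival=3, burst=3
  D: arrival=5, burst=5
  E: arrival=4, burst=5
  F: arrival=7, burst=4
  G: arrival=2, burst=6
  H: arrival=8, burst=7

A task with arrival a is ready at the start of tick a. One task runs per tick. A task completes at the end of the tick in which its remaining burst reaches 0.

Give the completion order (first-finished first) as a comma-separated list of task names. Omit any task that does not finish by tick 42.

t=0: L0/L1/L2 = A/-/- → run A
t=1: L0/L1/L2 = A/-/- → run A
t=2: L0/L1/L2 = AG/-/- → run A
t=3: L0/L1/L2 = GB/A/- → run G
t=4: L0/L1/L2 = GBE/A/- → run G
t=5: L0/L1/L2 = GBED/A/- → run G
t=6: L0/L1/L2 = BED/AG/- → run B
t=7: L0/L1/L2 = BEDF/AG/- → run B
t=8: L0/L1/L2 = BEDFH/AG/- → run B
t=9: L0/L1/L2 = EDFH/AG/- → run E
t=10: L0/L1/L2 = EDFH/AG/- → run E
t=11: L0/L1/L2 = EDFH/AG/- → run E
t=12: L0/L1/L2 = DFH/AGE/- → run D
t=13: L0/L1/L2 = DFH/AGE/- → run D
t=14: L0/L1/L2 = DFH/AGE/- → run D
t=15: L0/L1/L2 = FH/AGED/- → run F
t=16: L0/L1/L2 = FH/AGED/- → run F
t=17: L0/L1/L2 = FH/AGED/- → run F
t=18: L0/L1/L2 = H/AGEDF/- → run H
t=19: L0/L1/L2 = H/AGEDF/- → run H
t=20: L0/L1/L2 = H/AGEDF/- → run H
t=21: L0/L1/L2 = -/AGEDFH/- → run A
t=22: L0/L1/L2 = -/AGEDFH/- → run A
t=23: L0/L1/L2 = -/GEDFH/- → run G
t=24: L0/L1/L2 = -/GEDFH/- → run G
t=25: L0/L1/L2 = -/GEDFH/- → run G
t=26: L0/L1/L2 = -/EDFH/- → run E
t=27: L0/L1/L2 = -/EDFH/- → run E
t=28: L0/L1/L2 = -/DFH/- → run D
t=29: L0/L1/L2 = -/DFH/- → run D
t=30: L0/L1/L2 = -/FH/- → run F
t=31: L0/L1/L2 = -/H/- → run H
t=32: L0/L1/L2 = -/H/- → run H
t=33: L0/L1/L2 = -/H/- → run H
t=34: L0/L1/L2 = -/H/- → run H
t=35: (idle)
t=36: (idle)
t=37: (idle)
t=38: (idle)
t=39: (idle)
t=40: (idle)
t=41: (idle)
t=42: (idle)

completion order = B, A, G, E, D, F, H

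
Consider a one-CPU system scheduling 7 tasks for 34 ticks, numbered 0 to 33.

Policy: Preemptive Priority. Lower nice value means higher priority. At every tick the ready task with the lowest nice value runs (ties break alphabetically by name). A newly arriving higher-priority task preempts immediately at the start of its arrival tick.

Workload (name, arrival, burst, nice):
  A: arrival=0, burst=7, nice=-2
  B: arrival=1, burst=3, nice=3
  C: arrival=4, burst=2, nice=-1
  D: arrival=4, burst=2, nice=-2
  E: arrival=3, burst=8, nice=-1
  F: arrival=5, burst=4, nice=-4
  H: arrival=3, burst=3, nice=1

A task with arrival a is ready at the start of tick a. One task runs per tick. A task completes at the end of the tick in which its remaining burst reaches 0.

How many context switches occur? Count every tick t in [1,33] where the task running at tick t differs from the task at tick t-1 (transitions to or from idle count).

t=0: ready={A} → run A
t=1: ready={A,B} → run A
t=2: ready={A,B} → run A
t=3: ready={A,B,E,H} → run A
t=4: ready={A,B,C,D,E,H} → run A
t=5: ready={A,B,C,D,E,F,H} → run F
t=6: ready={A,B,C,D,E,F,H} → run F
t=7: ready={A,B,C,D,E,F,H} → run F
t=8: ready={A,B,C,D,E,F,H} → run F
t=9: ready={A,B,C,D,E,H} → run A
t=10: ready={A,B,C,D,E,H} → run A
t=11: ready={B,C,D,E,H} → run D
t=12: ready={B,C,D,E,H} → run D
t=13: ready={B,C,E,H} → run C
t=14: ready={B,C,E,H} → run C
t=15: ready={B,E,H} → run E
t=16: ready={B,E,H} → run E
t=17: ready={B,E,H} → run E
t=18: ready={B,E,H} → run E
t=19: ready={B,E,H} → run E
t=20: ready={B,E,H} → run E
t=21: ready={B,E,H} → run E
t=22: ready={B,E,H} → run E
t=23: ready={B,H} → run H
t=24: ready={B,H} → run H
t=25: ready={B,H} → run H
t=26: ready={B} → run B
t=27: ready={B} → run B
t=28: ready={B} → run B
t=29: (idle)
t=30: (idle)
t=31: (idle)
t=32: (idle)
t=33: (idle)

context switches = 8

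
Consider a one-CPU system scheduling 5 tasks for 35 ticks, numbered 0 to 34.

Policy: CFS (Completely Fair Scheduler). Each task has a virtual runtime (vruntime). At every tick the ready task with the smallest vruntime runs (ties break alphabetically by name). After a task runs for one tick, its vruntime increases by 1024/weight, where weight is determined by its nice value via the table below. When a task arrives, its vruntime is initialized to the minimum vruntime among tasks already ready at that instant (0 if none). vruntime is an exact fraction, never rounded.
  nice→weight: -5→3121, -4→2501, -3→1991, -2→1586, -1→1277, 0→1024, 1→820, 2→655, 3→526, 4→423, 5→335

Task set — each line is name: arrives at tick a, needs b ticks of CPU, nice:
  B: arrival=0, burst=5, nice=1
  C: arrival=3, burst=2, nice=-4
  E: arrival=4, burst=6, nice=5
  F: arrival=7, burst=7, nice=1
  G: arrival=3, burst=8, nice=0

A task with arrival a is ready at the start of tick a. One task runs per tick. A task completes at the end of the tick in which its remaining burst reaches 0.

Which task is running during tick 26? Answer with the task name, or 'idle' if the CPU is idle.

running at tick 26 = E

t=0: vr[B=0] → run B
t=1: vr[B=256/205] → run B
t=2: vr[B=512/205] → run B
t=3: vr[B=768/205 C=768/205 G=768/205] → run B
t=4: vr[B=1024/205 C=768/205 E=768/205 G=768/205] → run C
t=5: vr[B=1024/205 C=51968/12505 E=768/205 G=768/205] → run E
t=6: vr[B=1024/205 C=51968/12505 E=18688/2747 G=768/205] → run G
t=7: vr[B=1024/205 C=51968/12505 E=18688/2747 F=51968/12505 G=973/205] → run C
t=8: vr[B=1024/205 E=18688/2747 F=51968/12505 G=973/205] → run F
t=9: vr[B=1024/205 E=18688/2747 F=67584/12505 G=973/205] → run G
t=10: vr[B=1024/205 E=18688/2747 F=67584/12505 G=1178/205] → run B
t=11: vr[E=18688/2747 F=67584/12505 G=1178/205] → run F
t=12: vr[E=18688/2747 F=16640/2501 G=1178/205] → run G
t=13: vr[E=18688/2747 F=16640/2501 G=1383/205] → run F
t=14: vr[E=18688/2747 F=98816/12505 G=1383/205] → run G
t=15: vr[E=18688/2747 F=98816/12505 G=1588/205] → run E
t=16: vr[E=135424/13735 F=98816/12505 G=1588/205] → run G
t=17: vr[E=135424/13735 F=98816/12505 G=1793/205] → run F
t=18: vr[E=135424/13735 F=114432/12505 G=1793/205] → run G
t=19: vr[E=135424/13735 F=114432/12505 G=1998/205] → run F
t=20: vr[E=135424/13735 F=130048/12505 G=1998/205] → run G
t=21: vr[E=135424/13735 F=130048/12505 G=2203/205] → run E
t=22: vr[E=177408/13735 F=130048/12505 G=2203/205] → run F
t=23: vr[E=177408/13735 F=145664/12505 G=2203/205] → run G
t=24: vr[E=177408/13735 F=145664/12505] → run F
t=25: vr[E=177408/13735] → run E
t=26: vr[E=219392/13735] → run E
t=27: vr[E=261376/13735] → run E
t=28: (idle)
t=29: (idle)
t=30: (idle)
t=31: (idle)
t=32: (idle)
t=33: (idle)
t=34: (idle)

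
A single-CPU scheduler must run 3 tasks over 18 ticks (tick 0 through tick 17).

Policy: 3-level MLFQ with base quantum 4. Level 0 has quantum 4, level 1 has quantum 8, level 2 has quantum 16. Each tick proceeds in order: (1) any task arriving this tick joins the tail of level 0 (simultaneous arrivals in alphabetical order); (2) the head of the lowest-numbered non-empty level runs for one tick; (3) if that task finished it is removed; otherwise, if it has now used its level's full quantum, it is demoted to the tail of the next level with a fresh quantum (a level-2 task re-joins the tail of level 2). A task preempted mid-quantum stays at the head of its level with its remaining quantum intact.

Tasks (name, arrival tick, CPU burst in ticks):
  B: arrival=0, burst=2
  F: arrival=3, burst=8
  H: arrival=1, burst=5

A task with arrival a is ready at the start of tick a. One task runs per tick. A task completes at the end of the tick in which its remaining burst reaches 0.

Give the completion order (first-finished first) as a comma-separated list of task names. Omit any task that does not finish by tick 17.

completion order = B, H, F

t=0: L0/L1/L2 = B/-/- → run B
t=1: L0/L1/L2 = BH/-/- → run B
t=2: L0/L1/L2 = H/-/- → run H
t=3: L0/L1/L2 = HF/-/- → run H
t=4: L0/L1/L2 = HF/-/- → run H
t=5: L0/L1/L2 = HF/-/- → run H
t=6: L0/L1/L2 = F/H/- → run F
t=7: L0/L1/L2 = F/H/- → run F
t=8: L0/L1/L2 = F/H/- → run F
t=9: L0/L1/L2 = F/H/- → run F
t=10: L0/L1/L2 = -/HF/- → run H
t=11: L0/L1/L2 = -/F/- → run F
t=12: L0/L1/L2 = -/F/- → run F
t=13: L0/L1/L2 = -/F/- → run F
t=14: L0/L1/L2 = -/F/- → run F
t=15: (idle)
t=16: (idle)
t=17: (idle)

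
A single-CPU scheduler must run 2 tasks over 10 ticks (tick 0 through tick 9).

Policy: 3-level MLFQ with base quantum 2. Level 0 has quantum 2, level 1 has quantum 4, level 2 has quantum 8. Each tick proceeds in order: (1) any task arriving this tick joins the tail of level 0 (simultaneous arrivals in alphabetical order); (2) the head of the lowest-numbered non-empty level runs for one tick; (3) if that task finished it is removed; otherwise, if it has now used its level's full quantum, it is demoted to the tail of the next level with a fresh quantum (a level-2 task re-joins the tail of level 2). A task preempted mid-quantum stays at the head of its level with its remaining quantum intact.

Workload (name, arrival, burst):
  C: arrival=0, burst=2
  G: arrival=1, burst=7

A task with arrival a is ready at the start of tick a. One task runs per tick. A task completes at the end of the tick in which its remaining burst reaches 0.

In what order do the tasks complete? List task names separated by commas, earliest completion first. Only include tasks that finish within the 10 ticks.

t=0: L0/L1/L2 = C/-/- → run C
t=1: L0/L1/L2 = CG/-/- → run C
t=2: L0/L1/L2 = G/-/- → run G
t=3: L0/L1/L2 = G/-/- → run G
t=4: L0/L1/L2 = -/G/- → run G
t=5: L0/L1/L2 = -/G/- → run G
t=6: L0/L1/L2 = -/G/- → run G
t=7: L0/L1/L2 = -/G/- → run G
t=8: L0/L1/L2 = -/-/G → run G
t=9: (idle)

completion order = C, G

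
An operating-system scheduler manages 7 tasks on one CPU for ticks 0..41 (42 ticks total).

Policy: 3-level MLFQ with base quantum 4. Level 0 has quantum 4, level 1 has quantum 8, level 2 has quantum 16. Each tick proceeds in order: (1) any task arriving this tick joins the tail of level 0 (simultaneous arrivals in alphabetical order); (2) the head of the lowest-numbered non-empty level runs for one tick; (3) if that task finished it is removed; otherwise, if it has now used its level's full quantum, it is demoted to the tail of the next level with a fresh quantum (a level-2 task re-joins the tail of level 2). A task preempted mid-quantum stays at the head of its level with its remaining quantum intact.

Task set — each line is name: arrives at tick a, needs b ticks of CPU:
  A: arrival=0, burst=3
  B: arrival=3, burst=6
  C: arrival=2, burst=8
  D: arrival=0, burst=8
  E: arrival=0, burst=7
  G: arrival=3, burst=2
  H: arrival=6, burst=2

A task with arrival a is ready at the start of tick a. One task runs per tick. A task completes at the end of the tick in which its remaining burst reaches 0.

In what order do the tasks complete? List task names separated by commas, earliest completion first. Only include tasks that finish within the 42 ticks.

t=0: L0/L1/L2 = ADE/-/- → run A
t=1: L0/L1/L2 = ADE/-/- → run A
t=2: L0/L1/L2 = ADEC/-/- → run A
t=3: L0/L1/L2 = DECBG/-/- → run D
t=4: L0/L1/L2 = DECBG/-/- → run D
t=5: L0/L1/L2 = DECBG/-/- → run D
t=6: L0/L1/L2 = DECBGH/-/- → run D
t=7: L0/L1/L2 = ECBGH/D/- → run E
t=8: L0/L1/L2 = ECBGH/D/- → run E
t=9: L0/L1/L2 = ECBGH/D/- → run E
t=10: L0/L1/L2 = ECBGH/D/- → run E
t=11: L0/L1/L2 = CBGH/DE/- → run C
t=12: L0/L1/L2 = CBGH/DE/- → run C
t=13: L0/L1/L2 = CBGH/DE/- → run C
t=14: L0/L1/L2 = CBGH/DE/- → run C
t=15: L0/L1/L2 = BGH/DEC/- → run B
t=16: L0/L1/L2 = BGH/DEC/- → run B
t=17: L0/L1/L2 = BGH/DEC/- → run B
t=18: L0/L1/L2 = BGH/DEC/- → run B
t=19: L0/L1/L2 = GH/DECB/- → run G
t=20: L0/L1/L2 = GH/DECB/- → run G
t=21: L0/L1/L2 = H/DECB/- → run H
t=22: L0/L1/L2 = H/DECB/- → run H
t=23: L0/L1/L2 = -/DECB/- → run D
t=24: L0/L1/L2 = -/DECB/- → run D
t=25: L0/L1/L2 = -/DECB/- → run D
t=26: L0/L1/L2 = -/DECB/- → run D
t=27: L0/L1/L2 = -/ECB/- → run E
t=28: L0/L1/L2 = -/ECB/- → run E
t=29: L0/L1/L2 = -/ECB/- → run E
t=30: L0/L1/L2 = -/CB/- → run C
t=31: L0/L1/L2 = -/CB/- → run C
t=32: L0/L1/L2 = -/CB/- → run C
t=33: L0/L1/L2 = -/CB/- → run C
t=34: L0/L1/L2 = -/B/- → run B
t=35: L0/L1/L2 = -/B/- → run B
t=36: (idle)
t=37: (idle)
t=38: (idle)
t=39: (idle)
t=40: (idle)
t=41: (idle)

completion order = A, G, H, D, E, C, B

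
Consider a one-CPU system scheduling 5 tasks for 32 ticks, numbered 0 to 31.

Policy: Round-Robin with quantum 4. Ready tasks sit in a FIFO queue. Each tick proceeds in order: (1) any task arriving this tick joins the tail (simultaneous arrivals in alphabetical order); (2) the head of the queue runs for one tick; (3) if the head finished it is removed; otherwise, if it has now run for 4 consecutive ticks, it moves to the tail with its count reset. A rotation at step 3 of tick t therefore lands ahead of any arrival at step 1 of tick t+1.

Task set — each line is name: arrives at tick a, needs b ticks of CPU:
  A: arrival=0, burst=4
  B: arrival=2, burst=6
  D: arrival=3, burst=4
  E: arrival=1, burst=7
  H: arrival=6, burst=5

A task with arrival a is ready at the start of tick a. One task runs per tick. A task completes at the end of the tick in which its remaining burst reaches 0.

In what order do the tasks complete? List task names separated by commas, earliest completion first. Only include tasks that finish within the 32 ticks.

t=0: queue=[A] q_used=0 → run A
t=1: queue=[A,E] q_used=1 → run A
t=2: queue=[A,E,B] q_used=2 → run A
t=3: queue=[A,E,B,D] q_used=3 → run A
t=4: queue=[E,B,D] q_used=0 → run E
t=5: queue=[E,B,D] q_used=1 → run E
t=6: queue=[E,B,D,H] q_used=2 → run E
t=7: queue=[E,B,D,H] q_used=3 → run E
t=8: queue=[B,D,H,E] q_used=0 → run B
t=9: queue=[B,D,H,E] q_used=1 → run B
t=10: queue=[B,D,H,E] q_used=2 → run B
t=11: queue=[B,D,H,E] q_used=3 → run B
t=12: queue=[D,H,E,B] q_used=0 → run D
t=13: queue=[D,H,E,B] q_used=1 → run D
t=14: queue=[D,H,E,B] q_used=2 → run D
t=15: queue=[D,H,E,B] q_used=3 → run D
t=16: queue=[H,E,B] q_used=0 → run H
t=17: queue=[H,E,B] q_used=1 → run H
t=18: queue=[H,E,B] q_used=2 → run H
t=19: queue=[H,E,B] q_used=3 → run H
t=20: queue=[E,B,H] q_used=0 → run E
t=21: queue=[E,B,H] q_used=1 → run E
t=22: queue=[E,B,H] q_used=2 → run E
t=23: queue=[B,H] q_used=0 → run B
t=24: queue=[B,H] q_used=1 → run B
t=25: queue=[H] q_used=0 → run H
t=26: (idle)
t=27: (idle)
t=28: (idle)
t=29: (idle)
t=30: (idle)
t=31: (idle)

completion order = A, D, E, B, H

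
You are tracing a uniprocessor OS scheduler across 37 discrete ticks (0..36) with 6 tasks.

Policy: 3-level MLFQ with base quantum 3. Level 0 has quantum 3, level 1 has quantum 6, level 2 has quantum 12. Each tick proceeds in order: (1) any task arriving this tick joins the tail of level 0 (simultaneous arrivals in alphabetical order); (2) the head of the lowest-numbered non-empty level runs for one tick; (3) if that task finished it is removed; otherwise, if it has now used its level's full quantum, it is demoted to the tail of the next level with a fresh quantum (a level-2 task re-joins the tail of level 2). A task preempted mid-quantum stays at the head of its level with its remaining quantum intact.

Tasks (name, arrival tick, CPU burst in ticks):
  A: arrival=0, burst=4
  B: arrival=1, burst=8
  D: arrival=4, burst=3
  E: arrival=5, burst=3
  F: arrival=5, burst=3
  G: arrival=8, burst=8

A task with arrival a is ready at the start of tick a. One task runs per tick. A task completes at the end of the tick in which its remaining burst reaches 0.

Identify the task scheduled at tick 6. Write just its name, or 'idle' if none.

running at tick 6 = D

t=0: L0/L1/L2 = A/-/- → run A
t=1: L0/L1/L2 = AB/-/- → run A
t=2: L0/L1/L2 = AB/-/- → run A
t=3: L0/L1/L2 = B/A/- → run B
t=4: L0/L1/L2 = BD/A/- → run B
t=5: L0/L1/L2 = BDEF/A/- → run B
t=6: L0/L1/L2 = DEF/AB/- → run D
t=7: L0/L1/L2 = DEF/AB/- → run D
t=8: L0/L1/L2 = DEFG/AB/- → run D
t=9: L0/L1/L2 = EFG/AB/- → run E
t=10: L0/L1/L2 = EFG/AB/- → run E
t=11: L0/L1/L2 = EFG/AB/- → run E
t=12: L0/L1/L2 = FG/AB/- → run F
t=13: L0/L1/L2 = FG/AB/- → run F
t=14: L0/L1/L2 = FG/AB/- → run F
t=15: L0/L1/L2 = G/AB/- → run G
t=16: L0/L1/L2 = G/AB/- → run G
t=17: L0/L1/L2 = G/AB/- → run G
t=18: L0/L1/L2 = -/ABG/- → run A
t=19: L0/L1/L2 = -/BG/- → run B
t=20: L0/L1/L2 = -/BG/- → run B
t=21: L0/L1/L2 = -/BG/- → run B
t=22: L0/L1/L2 = -/BG/- → run B
t=23: L0/L1/L2 = -/BG/- → run B
t=24: L0/L1/L2 = -/G/- → run G
t=25: L0/L1/L2 = -/G/- → run G
t=26: L0/L1/L2 = -/G/- → run G
t=27: L0/L1/L2 = -/G/- → run G
t=28: L0/L1/L2 = -/G/- → run G
t=29: (idle)
t=30: (idle)
t=31: (idle)
t=32: (idle)
t=33: (idle)
t=34: (idle)
t=35: (idle)
t=36: (idle)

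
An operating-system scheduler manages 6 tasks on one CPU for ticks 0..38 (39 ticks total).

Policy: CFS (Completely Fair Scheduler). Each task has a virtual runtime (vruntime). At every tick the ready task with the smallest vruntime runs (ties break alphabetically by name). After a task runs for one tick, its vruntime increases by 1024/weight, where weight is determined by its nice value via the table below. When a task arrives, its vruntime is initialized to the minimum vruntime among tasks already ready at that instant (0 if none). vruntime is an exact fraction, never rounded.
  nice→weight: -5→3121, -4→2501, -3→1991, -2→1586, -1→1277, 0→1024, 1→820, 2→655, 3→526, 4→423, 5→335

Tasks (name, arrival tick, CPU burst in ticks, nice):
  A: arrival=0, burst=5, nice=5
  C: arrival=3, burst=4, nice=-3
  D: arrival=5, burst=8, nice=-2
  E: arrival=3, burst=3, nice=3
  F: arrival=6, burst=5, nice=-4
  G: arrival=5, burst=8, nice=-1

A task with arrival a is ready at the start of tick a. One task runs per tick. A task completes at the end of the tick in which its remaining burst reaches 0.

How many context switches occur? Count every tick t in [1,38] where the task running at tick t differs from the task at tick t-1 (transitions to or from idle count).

context switches = 28

t=0: vr[A=0] → run A
t=1: vr[A=1024/335] → run A
t=2: vr[A=2048/335] → run A
t=3: vr[A=3072/335 C=3072/335 E=3072/335] → run A
t=4: vr[A=4096/335 C=3072/335 E=3072/335] → run C
t=5: vr[A=4096/335 C=6459392/666985 D=3072/335 E=3072/335 G=3072/335] → run D
t=6: vr[A=4096/335 C=6459392/666985 D=2607616/265655 E=3072/335 F=3072/335 G=3072/335] → run E
t=7: vr[A=4096/335 C=6459392/666985 D=2607616/265655 E=979456/88105 F=3072/335 G=3072/335] → run F
t=8: vr[A=4096/335 C=6459392/666985 D=2607616/265655 E=979456/88105 F=8026112/837835 G=3072/335] → run G
t=9: vr[A=4096/335 C=6459392/666985 D=2607616/265655 E=979456/88105 F=8026112/837835 G=4265984/427795] → run F
t=10: vr[A=4096/335 C=6459392/666985 D=2607616/265655 E=979456/88105 F=8369152/837835 G=4265984/427795] → run C
t=11: vr[A=4096/335 C=6802432/666985 D=2607616/265655 E=979456/88105 F=8369152/837835 G=4265984/427795] → run D
t=12: vr[A=4096/335 C=6802432/666985 D=2779136/265655 E=979456/88105 F=8369152/837835 G=4265984/427795] → run G
t=13: vr[A=4096/335 C=6802432/666985 D=2779136/265655 E=979456/88105 F=8369152/837835 G=4609024/427795] → run F
t=14: vr[A=4096/335 C=6802432/666985 D=2779136/265655 E=979456/88105 F=8712192/837835 G=4609024/427795] → run C
t=15: vr[A=4096/335 C=7145472/666985 D=2779136/265655 E=979456/88105 F=8712192/837835 G=4609024/427795] → run F
t=16: vr[A=4096/335 C=7145472/666985 D=2779136/265655 E=979456/88105 F=9055232/837835 G=4609024/427795] → run D
t=17: vr[A=4096/335 C=7145472/666985 D=2950656/265655 E=979456/88105 F=9055232/837835 G=4609024/427795] → run C
t=18: vr[A=4096/335 D=2950656/265655 E=979456/88105 F=9055232/837835 G=4609024/427795] → run G
t=19: vr[A=4096/335 D=2950656/265655 E=979456/88105 F=9055232/837835 G=4952064/427795] → run F
t=20: vr[A=4096/335 D=2950656/265655 E=979456/88105 G=4952064/427795] → run D
t=21: vr[A=4096/335 D=3122176/265655 E=979456/88105 G=4952064/427795] → run E
t=22: vr[A=4096/335 D=3122176/265655 E=1150976/88105 G=4952064/427795] → run G
t=23: vr[A=4096/335 D=3122176/265655 E=1150976/88105 G=5295104/427795] → run D
t=24: vr[A=4096/335 D=3293696/265655 E=1150976/88105 G=5295104/427795] → run A
t=25: vr[D=3293696/265655 E=1150976/88105 G=5295104/427795] → run G
t=26: vr[D=3293696/265655 E=1150976/88105 G=5638144/427795] → run D
t=27: vr[D=3465216/265655 E=1150976/88105 G=5638144/427795] → run D
t=28: vr[D=3636736/265655 E=1150976/88105 G=5638144/427795] → run E
t=29: vr[D=3636736/265655 G=5638144/427795] → run G
t=30: vr[D=3636736/265655 G=5981184/427795] → run D
t=31: vr[G=5981184/427795] → run G
t=32: vr[G=6324224/427795] → run G
t=33: (idle)
t=34: (idle)
t=35: (idle)
t=36: (idle)
t=37: (idle)
t=38: (idle)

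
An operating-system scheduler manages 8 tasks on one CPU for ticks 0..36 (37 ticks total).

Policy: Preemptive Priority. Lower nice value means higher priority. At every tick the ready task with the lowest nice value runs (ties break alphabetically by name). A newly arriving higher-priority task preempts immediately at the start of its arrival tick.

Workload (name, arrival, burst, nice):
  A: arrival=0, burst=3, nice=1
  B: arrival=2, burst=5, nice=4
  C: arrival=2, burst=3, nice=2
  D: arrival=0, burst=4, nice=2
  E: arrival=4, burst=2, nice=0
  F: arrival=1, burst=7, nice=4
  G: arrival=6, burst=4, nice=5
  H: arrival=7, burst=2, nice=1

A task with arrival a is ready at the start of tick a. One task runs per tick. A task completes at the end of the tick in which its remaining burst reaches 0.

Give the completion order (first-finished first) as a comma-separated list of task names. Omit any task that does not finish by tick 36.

completion order = A, E, H, C, D, B, F, G

t=0: ready={A,D} → run A
t=1: ready={A,D,F} → run A
t=2: ready={A,B,C,D,F} → run A
t=3: ready={B,C,D,F} → run C
t=4: ready={B,C,D,E,F} → run E
t=5: ready={B,C,D,E,F} → run E
t=6: ready={B,C,D,F,G} → run C
t=7: ready={B,C,D,F,G,H} → run H
t=8: ready={B,C,D,F,G,H} → run H
t=9: ready={B,C,D,F,G} → run C
t=10: ready={B,D,F,G} → run D
t=11: ready={B,D,F,G} → run D
t=12: ready={B,D,F,G} → run D
t=13: ready={B,D,F,G} → run D
t=14: ready={B,F,G} → run B
t=15: ready={B,F,G} → run B
t=16: ready={B,F,G} → run B
t=17: ready={B,F,G} → run B
t=18: ready={B,F,G} → run B
t=19: ready={F,G} → run F
t=20: ready={F,G} → run F
t=21: ready={F,G} → run F
t=22: ready={F,G} → run F
t=23: ready={F,G} → run F
t=24: ready={F,G} → run F
t=25: ready={F,G} → run F
t=26: ready={G} → run G
t=27: ready={G} → run G
t=28: ready={G} → run G
t=29: ready={G} → run G
t=30: (idle)
t=31: (idle)
t=32: (idle)
t=33: (idle)
t=34: (idle)
t=35: (idle)
t=36: (idle)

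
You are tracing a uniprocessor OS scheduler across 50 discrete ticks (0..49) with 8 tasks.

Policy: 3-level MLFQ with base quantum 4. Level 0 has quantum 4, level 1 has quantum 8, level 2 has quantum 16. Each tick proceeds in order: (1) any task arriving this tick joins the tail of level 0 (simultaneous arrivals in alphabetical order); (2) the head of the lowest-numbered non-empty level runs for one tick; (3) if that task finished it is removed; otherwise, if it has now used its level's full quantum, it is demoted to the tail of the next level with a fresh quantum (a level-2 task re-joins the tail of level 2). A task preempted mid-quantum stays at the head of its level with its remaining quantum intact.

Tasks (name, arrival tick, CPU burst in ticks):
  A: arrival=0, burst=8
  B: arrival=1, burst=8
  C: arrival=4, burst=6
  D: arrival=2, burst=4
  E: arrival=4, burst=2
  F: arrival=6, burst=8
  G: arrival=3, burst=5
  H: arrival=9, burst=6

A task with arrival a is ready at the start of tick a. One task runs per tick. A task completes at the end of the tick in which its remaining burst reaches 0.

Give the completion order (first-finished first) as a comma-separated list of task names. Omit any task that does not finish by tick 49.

completion order = D, E, A, B, G, C, F, H

t=0: L0/L1/L2 = A/-/- → run A
t=1: L0/L1/L2 = AB/-/- → run A
t=2: L0/L1/L2 = ABD/-/- → run A
t=3: L0/L1/L2 = ABDG/-/- → run A
t=4: L0/L1/L2 = BDGCE/A/- → run B
t=5: L0/L1/L2 = BDGCE/A/- → run B
t=6: L0/L1/L2 = BDGCEF/A/- → run B
t=7: L0/L1/L2 = BDGCEF/A/- → run B
t=8: L0/L1/L2 = DGCEF/AB/- → run D
t=9: L0/L1/L2 = DGCEFH/AB/- → run D
t=10: L0/L1/L2 = DGCEFH/AB/- → run D
t=11: L0/L1/L2 = DGCEFH/AB/- → run D
t=12: L0/L1/L2 = GCEFH/AB/- → run G
t=13: L0/L1/L2 = GCEFH/AB/- → run G
t=14: L0/L1/L2 = GCEFH/AB/- → run G
t=15: L0/L1/L2 = GCEFH/AB/- → run G
t=16: L0/L1/L2 = CEFH/ABG/- → run C
t=17: L0/L1/L2 = CEFH/ABG/- → run C
t=18: L0/L1/L2 = CEFH/ABG/- → run C
t=19: L0/L1/L2 = CEFH/ABG/- → run C
t=20: L0/L1/L2 = EFH/ABGC/- → run E
t=21: L0/L1/L2 = EFH/ABGC/- → run E
t=22: L0/L1/L2 = FH/ABGC/- → run F
t=23: L0/L1/L2 = FH/ABGC/- → run F
t=24: L0/L1/L2 = FH/ABGC/- → run F
t=25: L0/L1/L2 = FH/ABGC/- → run F
t=26: L0/L1/L2 = H/ABGCF/- → run H
t=27: L0/L1/L2 = H/ABGCF/- → run H
t=28: L0/L1/L2 = H/ABGCF/- → run H
t=29: L0/L1/L2 = H/ABGCF/- → run H
t=30: L0/L1/L2 = -/ABGCFH/- → run A
t=31: L0/L1/L2 = -/ABGCFH/- → run A
t=32: L0/L1/L2 = -/ABGCFH/- → run A
t=33: L0/L1/L2 = -/ABGCFH/- → run A
t=34: L0/L1/L2 = -/BGCFH/- → run B
t=35: L0/L1/L2 = -/BGCFH/- → run B
t=36: L0/L1/L2 = -/BGCFH/- → run B
t=37: L0/L1/L2 = -/BGCFH/- → run B
t=38: L0/L1/L2 = -/GCFH/- → run G
t=39: L0/L1/L2 = -/CFH/- → run C
t=40: L0/L1/L2 = -/CFH/- → run C
t=41: L0/L1/L2 = -/FH/- → run F
t=42: L0/L1/L2 = -/FH/- → run F
t=43: L0/L1/L2 = -/FH/- → run F
t=44: L0/L1/L2 = -/FH/- → run F
t=45: L0/L1/L2 = -/H/- → run H
t=46: L0/L1/L2 = -/H/- → run H
t=47: (idle)
t=48: (idle)
t=49: (idle)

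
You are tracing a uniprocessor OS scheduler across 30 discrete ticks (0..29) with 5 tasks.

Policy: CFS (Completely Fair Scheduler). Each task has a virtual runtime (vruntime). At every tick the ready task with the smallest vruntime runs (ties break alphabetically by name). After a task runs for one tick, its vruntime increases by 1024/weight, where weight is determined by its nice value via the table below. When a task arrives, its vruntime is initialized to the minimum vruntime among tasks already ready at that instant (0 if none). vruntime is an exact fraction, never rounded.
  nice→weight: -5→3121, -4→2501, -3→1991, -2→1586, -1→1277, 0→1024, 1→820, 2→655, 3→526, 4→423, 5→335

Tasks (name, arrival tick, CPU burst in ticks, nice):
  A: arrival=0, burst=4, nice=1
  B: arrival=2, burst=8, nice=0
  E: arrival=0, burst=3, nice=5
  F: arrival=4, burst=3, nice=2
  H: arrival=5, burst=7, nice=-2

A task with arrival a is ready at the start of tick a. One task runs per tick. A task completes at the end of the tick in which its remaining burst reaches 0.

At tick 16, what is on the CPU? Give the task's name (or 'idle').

t=0: vr[A=0 E=0] → run A
t=1: vr[A=256/205 E=0] → run E
t=2: vr[A=256/205 B=256/205 E=1024/335] → run A
t=3: vr[A=512/205 B=256/205 E=1024/335] → run B
t=4: vr[A=512/205 B=461/205 E=1024/335 F=461/205] → run B
t=5: vr[A=512/205 B=666/205 E=1024/335 F=461/205 H=461/205] → run F
t=6: vr[A=512/205 B=666/205 E=1024/335 F=20475/5371 H=461/205] → run H
t=7: vr[A=512/205 B=666/205 E=1024/335 F=20475/5371 H=470533/162565] → run A
t=8: vr[A=768/205 B=666/205 E=1024/335 F=20475/5371 H=470533/162565] → run H
t=9: vr[A=768/205 B=666/205 E=1024/335 F=20475/5371 H=575493/162565] → run E
t=10: vr[A=768/205 B=666/205 E=2048/335 F=20475/5371 H=575493/162565] → run B
t=11: vr[A=768/205 B=871/205 E=2048/335 F=20475/5371 H=575493/162565] → run H
t=12: vr[A=768/205 B=871/205 E=2048/335 F=20475/5371 H=680453/162565] → run A
t=13: vr[B=871/205 E=2048/335 F=20475/5371 H=680453/162565] → run F
t=14: vr[B=871/205 E=2048/335 F=144359/26855 H=680453/162565] → run H
t=15: vr[B=871/205 E=2048/335 F=144359/26855 H=785413/162565] → run B
t=16: vr[B=1076/205 E=2048/335 F=144359/26855 H=785413/162565] → run H
t=17: vr[B=1076/205 E=2048/335 F=144359/26855 H=890373/162565] → run B
t=18: vr[B=1281/205 E=2048/335 F=144359/26855 H=890373/162565] → run F
t=19: vr[B=1281/205 E=2048/335 H=890373/162565] → run H
t=20: vr[B=1281/205 E=2048/335 H=995333/162565] → run E
t=21: vr[B=1281/205 H=995333/162565] → run H
t=22: vr[B=1281/205] → run B
t=23: vr[B=1486/205] → run B
t=24: vr[B=1691/205] → run B
t=25: (idle)
t=26: (idle)
t=27: (idle)
t=28: (idle)
t=29: (idle)

running at tick 16 = H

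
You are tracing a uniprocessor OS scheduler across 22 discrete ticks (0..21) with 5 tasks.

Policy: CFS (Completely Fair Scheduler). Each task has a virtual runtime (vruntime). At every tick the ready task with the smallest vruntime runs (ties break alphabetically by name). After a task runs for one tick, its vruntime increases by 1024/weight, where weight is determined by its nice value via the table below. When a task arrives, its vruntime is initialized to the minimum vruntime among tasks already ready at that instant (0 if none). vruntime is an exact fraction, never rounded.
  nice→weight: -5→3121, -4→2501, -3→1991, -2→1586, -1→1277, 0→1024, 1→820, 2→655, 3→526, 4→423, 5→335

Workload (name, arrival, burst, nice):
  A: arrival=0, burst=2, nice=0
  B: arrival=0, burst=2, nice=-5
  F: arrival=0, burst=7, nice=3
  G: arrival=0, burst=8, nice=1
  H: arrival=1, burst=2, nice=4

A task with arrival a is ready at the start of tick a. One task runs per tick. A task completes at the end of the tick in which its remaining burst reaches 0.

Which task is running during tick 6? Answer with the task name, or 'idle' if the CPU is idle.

t=0: vr[A=0 B=0 F=0 G=0] → run A
t=1: vr[A=1 B=0 F=0 G=0 H=0] → run B
t=2: vr[A=1 B=1024/3121 F=0 G=0 H=0] → run F
t=3: vr[A=1 B=1024/3121 F=512/263 G=0 H=0] → run G
t=4: vr[A=1 B=1024/3121 F=512/263 G=256/205 H=0] → run H
t=5: vr[A=1 B=1024/3121 F=512/263 G=256/205 H=1024/423] → run B
t=6: vr[A=1 F=512/263 G=256/205 H=1024/423] → run A
t=7: vr[F=512/263 G=256/205 H=1024/423] → run G
t=8: vr[F=512/263 G=512/205 H=1024/423] → run F
t=9: vr[F=1024/263 G=512/205 H=1024/423] → run H
t=10: vr[F=1024/263 G=512/205] → run G
t=11: vr[F=1024/263 G=768/205] → run G
t=12: vr[F=1024/263 G=1024/205] → run F
t=13: vr[F=1536/263 G=1024/205] → run G
t=14: vr[F=1536/263 G=256/41] → run F
t=15: vr[F=2048/263 G=256/41] → run G
t=16: vr[F=2048/263 G=1536/205] → run G
t=17: vr[F=2048/263 G=1792/205] → run F
t=18: vr[F=2560/263 G=1792/205] → run G
t=19: vr[F=2560/263] → run F
t=20: vr[F=3072/263] → run F
t=21: (idle)

running at tick 6 = A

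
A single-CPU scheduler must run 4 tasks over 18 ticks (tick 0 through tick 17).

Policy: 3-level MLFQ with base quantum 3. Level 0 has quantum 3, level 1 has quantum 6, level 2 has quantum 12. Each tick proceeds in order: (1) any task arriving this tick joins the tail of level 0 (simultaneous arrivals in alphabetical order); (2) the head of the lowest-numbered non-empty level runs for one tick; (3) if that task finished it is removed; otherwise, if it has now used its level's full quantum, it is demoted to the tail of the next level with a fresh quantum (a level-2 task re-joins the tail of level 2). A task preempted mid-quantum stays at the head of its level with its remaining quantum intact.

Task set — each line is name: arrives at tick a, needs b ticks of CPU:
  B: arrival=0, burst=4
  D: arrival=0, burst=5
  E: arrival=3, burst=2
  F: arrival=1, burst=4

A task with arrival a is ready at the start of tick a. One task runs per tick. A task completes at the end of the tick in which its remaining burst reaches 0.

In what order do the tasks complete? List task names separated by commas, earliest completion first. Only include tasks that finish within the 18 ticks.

completion order = E, B, D, F

t=0: L0/L1/L2 = BD/-/- → run B
t=1: L0/L1/L2 = BDF/-/- → run B
t=2: L0/L1/L2 = BDF/-/- → run B
t=3: L0/L1/L2 = DFE/B/- → run D
t=4: L0/L1/L2 = DFE/B/- → run D
t=5: L0/L1/L2 = DFE/B/- → run D
t=6: L0/L1/L2 = FE/BD/- → run F
t=7: L0/L1/L2 = FE/BD/- → run F
t=8: L0/L1/L2 = FE/BD/- → run F
t=9: L0/L1/L2 = E/BDF/- → run E
t=10: L0/L1/L2 = E/BDF/- → run E
t=11: L0/L1/L2 = -/BDF/- → run B
t=12: L0/L1/L2 = -/DF/- → run D
t=13: L0/L1/L2 = -/DF/- → run D
t=14: L0/L1/L2 = -/F/- → run F
t=15: (idle)
t=16: (idle)
t=17: (idle)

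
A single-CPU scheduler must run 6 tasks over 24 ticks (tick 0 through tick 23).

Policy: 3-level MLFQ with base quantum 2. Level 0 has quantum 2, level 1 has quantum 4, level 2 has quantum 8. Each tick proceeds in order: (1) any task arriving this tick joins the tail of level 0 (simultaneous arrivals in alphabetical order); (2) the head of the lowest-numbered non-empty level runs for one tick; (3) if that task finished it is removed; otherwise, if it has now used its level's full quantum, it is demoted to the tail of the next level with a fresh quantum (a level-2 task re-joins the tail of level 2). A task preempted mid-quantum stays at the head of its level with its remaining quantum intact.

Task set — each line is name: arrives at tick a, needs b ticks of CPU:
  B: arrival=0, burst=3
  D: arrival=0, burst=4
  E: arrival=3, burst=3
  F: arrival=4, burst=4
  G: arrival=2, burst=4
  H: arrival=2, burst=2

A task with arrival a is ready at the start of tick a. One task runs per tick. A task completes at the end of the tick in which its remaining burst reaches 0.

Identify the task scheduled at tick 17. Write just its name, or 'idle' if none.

t=0: L0/L1/L2 = BD/-/- → run B
t=1: L0/L1/L2 = BD/-/- → run B
t=2: L0/L1/L2 = DGH/B/- → run D
t=3: L0/L1/L2 = DGHE/B/- → run D
t=4: L0/L1/L2 = GHEF/BD/- → run G
t=5: L0/L1/L2 = GHEF/BD/- → run G
t=6: L0/L1/L2 = HEF/BDG/- → run H
t=7: L0/L1/L2 = HEF/BDG/- → run H
t=8: L0/L1/L2 = EF/BDG/- → run E
t=9: L0/L1/L2 = EF/BDG/- → run E
t=10: L0/L1/L2 = F/BDGE/- → run F
t=11: L0/L1/L2 = F/BDGE/- → run F
t=12: L0/L1/L2 = -/BDGEF/- → run B
t=13: L0/L1/L2 = -/DGEF/- → run D
t=14: L0/L1/L2 = -/DGEF/- → run D
t=15: L0/L1/L2 = -/GEF/- → run G
t=16: L0/L1/L2 = -/GEF/- → run G
t=17: L0/L1/L2 = -/EF/- → run E
t=18: L0/L1/L2 = -/F/- → run F
t=19: L0/L1/L2 = -/F/- → run F
t=20: (idle)
t=21: (idle)
t=22: (idle)
t=23: (idle)

running at tick 17 = E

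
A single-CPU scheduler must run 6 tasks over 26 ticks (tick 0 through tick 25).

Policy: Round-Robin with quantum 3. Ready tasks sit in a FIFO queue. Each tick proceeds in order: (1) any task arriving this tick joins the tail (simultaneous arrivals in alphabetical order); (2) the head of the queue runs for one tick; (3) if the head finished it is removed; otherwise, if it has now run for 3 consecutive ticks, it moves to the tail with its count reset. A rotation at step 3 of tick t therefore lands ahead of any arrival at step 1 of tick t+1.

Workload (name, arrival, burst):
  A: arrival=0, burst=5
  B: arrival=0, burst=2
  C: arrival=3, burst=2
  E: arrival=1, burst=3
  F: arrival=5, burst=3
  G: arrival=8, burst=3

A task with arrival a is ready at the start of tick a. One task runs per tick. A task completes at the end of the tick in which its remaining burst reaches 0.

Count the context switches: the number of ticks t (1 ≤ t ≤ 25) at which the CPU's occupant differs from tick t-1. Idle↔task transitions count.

context switches = 7

t=0: queue=[A,B] q_used=0 → run A
t=1: queue=[A,B,E] q_used=1 → run A
t=2: queue=[A,B,E] q_used=2 → run A
t=3: queue=[B,E,A,C] q_used=0 → run B
t=4: queue=[B,E,A,C] q_used=1 → run B
t=5: queue=[E,A,C,F] q_used=0 → run E
t=6: queue=[E,A,C,F] q_used=1 → run E
t=7: queue=[E,A,C,F] q_used=2 → run E
t=8: queue=[A,C,F,G] q_used=0 → run A
t=9: queue=[A,C,F,G] q_used=1 → run A
t=10: queue=[C,F,G] q_used=0 → run C
t=11: queue=[C,F,G] q_used=1 → run C
t=12: queue=[F,G] q_used=0 → run F
t=13: queue=[F,G] q_used=1 → run F
t=14: queue=[F,G] q_used=2 → run F
t=15: queue=[G] q_used=0 → run G
t=16: queue=[G] q_used=1 → run G
t=17: queue=[G] q_used=2 → run G
t=18: (idle)
t=19: (idle)
t=20: (idle)
t=21: (idle)
t=22: (idle)
t=23: (idle)
t=24: (idle)
t=25: (idle)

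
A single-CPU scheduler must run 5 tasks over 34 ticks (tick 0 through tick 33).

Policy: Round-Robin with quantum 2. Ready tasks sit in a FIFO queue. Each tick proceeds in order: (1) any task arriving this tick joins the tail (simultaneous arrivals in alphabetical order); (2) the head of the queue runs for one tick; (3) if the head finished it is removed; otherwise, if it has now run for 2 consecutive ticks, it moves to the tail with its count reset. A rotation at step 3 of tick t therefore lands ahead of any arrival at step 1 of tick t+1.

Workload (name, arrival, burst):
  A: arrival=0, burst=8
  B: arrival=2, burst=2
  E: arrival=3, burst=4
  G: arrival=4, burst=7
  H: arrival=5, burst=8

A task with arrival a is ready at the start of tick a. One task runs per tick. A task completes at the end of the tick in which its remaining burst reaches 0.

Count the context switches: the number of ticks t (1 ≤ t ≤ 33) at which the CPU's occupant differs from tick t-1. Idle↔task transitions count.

context switches = 14

t=0: queue=[A] q_used=0 → run A
t=1: queue=[A] q_used=1 → run A
t=2: queue=[A,B] q_used=0 → run A
t=3: queue=[A,B,E] q_used=1 → run A
t=4: queue=[B,E,A,G] q_used=0 → run B
t=5: queue=[B,E,A,G,H] q_used=1 → run B
t=6: queue=[E,A,G,H] q_used=0 → run E
t=7: queue=[E,A,G,H] q_used=1 → run E
t=8: queue=[A,G,H,E] q_used=0 → run A
t=9: queue=[A,G,H,E] q_used=1 → run A
t=10: queue=[G,H,E,A] q_used=0 → run G
t=11: queue=[G,H,E,A] q_used=1 → run G
t=12: queue=[H,E,A,G] q_used=0 → run H
t=13: queue=[H,E,A,G] q_used=1 → run H
t=14: queue=[E,A,G,H] q_used=0 → run E
t=15: queue=[E,A,G,H] q_used=1 → run E
t=16: queue=[A,G,H] q_used=0 → run A
t=17: queue=[A,G,H] q_used=1 → run A
t=18: queue=[G,H] q_used=0 → run G
t=19: queue=[G,H] q_used=1 → run G
t=20: queue=[H,G] q_used=0 → run H
t=21: queue=[H,G] q_used=1 → run H
t=22: queue=[G,H] q_used=0 → run G
t=23: queue=[G,H] q_used=1 → run G
t=24: queue=[H,G] q_used=0 → run H
t=25: queue=[H,G] q_used=1 → run H
t=26: queue=[G,H] q_used=0 → run G
t=27: queue=[H] q_used=0 → run H
t=28: queue=[H] q_used=1 → run H
t=29: (idle)
t=30: (idle)
t=31: (idle)
t=32: (idle)
t=33: (idle)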